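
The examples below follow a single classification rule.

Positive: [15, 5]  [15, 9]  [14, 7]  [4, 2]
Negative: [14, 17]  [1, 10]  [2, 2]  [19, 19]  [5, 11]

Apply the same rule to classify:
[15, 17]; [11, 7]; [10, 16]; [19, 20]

The simplest hypothesis consistent with all the labels is: first > second.
[15, 17]: 15 < 17, fails the rule → Negative.
[11, 7]: 11 > 7, qualifies → Positive.
[10, 16]: 10 < 16, fails the rule → Negative.
[19, 20]: 19 < 20, fails the rule → Negative.

Negative, Positive, Negative, Negative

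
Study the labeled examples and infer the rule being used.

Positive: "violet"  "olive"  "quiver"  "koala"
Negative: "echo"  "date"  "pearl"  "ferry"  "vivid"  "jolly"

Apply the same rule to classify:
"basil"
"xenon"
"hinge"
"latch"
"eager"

The pattern is that an item is 'Positive' exactly when: has ≥ 3 vowels.
"basil": 2 vowels, fails this test → Negative.
"xenon": 2 vowels, fails this test → Negative.
"hinge": 2 vowels, fails this test → Negative.
"latch": 1 vowel, fails this test → Negative.
"eager": 3 vowels, meets the rule → Positive.

Negative, Negative, Negative, Negative, Positive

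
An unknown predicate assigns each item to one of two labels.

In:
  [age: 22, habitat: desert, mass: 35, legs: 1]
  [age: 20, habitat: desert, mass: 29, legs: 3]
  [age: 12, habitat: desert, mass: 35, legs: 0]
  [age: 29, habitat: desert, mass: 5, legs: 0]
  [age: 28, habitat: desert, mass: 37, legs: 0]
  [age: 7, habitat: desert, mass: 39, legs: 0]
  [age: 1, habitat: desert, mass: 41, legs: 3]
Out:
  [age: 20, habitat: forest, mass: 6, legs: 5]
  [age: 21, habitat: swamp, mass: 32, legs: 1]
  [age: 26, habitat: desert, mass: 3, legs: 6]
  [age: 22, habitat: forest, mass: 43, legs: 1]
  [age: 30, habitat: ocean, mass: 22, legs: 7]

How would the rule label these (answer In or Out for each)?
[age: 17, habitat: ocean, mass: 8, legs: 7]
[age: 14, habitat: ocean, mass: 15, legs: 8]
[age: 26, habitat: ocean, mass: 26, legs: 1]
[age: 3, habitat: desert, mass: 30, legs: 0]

Every 'In' example satisfies: habitat is desert AND legs ≤ 3. None of the 'Out' examples do.

Out, Out, Out, In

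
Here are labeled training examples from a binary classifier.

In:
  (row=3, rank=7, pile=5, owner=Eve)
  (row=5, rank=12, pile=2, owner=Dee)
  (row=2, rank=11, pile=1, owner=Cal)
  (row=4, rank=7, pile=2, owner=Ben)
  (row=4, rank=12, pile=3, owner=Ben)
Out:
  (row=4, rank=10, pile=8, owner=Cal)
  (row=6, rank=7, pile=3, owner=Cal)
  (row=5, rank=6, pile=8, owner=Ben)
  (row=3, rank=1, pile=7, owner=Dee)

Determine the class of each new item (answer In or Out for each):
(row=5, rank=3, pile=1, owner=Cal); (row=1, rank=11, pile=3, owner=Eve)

In, In

The classifier is using: pile ≤ 5 AND row ≤ 5.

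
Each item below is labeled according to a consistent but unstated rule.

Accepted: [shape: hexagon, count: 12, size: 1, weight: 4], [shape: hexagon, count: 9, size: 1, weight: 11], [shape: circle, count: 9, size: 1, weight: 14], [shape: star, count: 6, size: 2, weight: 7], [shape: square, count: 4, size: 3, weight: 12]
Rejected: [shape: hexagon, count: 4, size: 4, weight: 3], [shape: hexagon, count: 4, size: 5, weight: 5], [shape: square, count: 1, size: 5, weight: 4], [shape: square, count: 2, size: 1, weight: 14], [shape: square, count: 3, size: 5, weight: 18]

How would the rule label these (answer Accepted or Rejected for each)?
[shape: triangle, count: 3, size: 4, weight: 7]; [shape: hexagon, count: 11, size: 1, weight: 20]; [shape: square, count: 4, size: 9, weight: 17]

The rule appears to be: size ≤ 3 AND count ≥ 3.
[shape: triangle, count: 3, size: 4, weight: 7]: size = 4, count = 3 — does not fit, so Rejected. [shape: hexagon, count: 11, size: 1, weight: 20]: size = 1, count = 11 — checks out, so Accepted. [shape: square, count: 4, size: 9, weight: 17]: size = 9, count = 4 — does not fit, so Rejected.

Rejected, Accepted, Rejected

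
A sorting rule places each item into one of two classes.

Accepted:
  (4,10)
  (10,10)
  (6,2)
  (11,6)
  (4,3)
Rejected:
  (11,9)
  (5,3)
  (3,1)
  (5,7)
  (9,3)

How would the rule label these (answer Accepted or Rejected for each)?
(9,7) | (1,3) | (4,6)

One predicate separates the groups cleanly: product is even.
(9,7): 9·7 = 63 — does not fit, so Rejected. (1,3): 1·3 = 3 — does not fit, so Rejected. (4,6): 4·6 = 24 — matches, so Accepted.

Rejected, Rejected, Accepted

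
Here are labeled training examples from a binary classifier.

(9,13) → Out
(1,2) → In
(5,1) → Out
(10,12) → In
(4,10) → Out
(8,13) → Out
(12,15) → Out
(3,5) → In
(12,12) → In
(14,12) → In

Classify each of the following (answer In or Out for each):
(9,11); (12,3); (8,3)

'In' ⟺ |first − second| ≤ 2.

In, Out, Out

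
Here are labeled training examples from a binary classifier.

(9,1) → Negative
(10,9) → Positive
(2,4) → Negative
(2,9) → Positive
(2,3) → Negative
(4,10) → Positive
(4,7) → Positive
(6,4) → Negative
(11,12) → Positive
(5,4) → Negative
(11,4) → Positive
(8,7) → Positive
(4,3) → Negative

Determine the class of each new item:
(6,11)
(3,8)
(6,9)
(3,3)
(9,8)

The pattern is that an item is 'Positive' exactly when: sum ≥ 11.
(6,11): 6+11 = 17, qualifies → Positive.
(3,8): 3+8 = 11, qualifies → Positive.
(6,9): 6+9 = 15, qualifies → Positive.
(3,3): 3+3 = 6, fails this test → Negative.
(9,8): 9+8 = 17, qualifies → Positive.

Positive, Positive, Positive, Negative, Positive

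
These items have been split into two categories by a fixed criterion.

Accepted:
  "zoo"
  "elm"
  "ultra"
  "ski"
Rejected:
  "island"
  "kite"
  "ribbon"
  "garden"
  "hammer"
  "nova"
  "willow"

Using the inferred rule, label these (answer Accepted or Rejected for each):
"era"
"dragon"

Accepted, Rejected

A rule that fits every label: odd length — true of each 'Accepted' example, false of each 'Rejected' one.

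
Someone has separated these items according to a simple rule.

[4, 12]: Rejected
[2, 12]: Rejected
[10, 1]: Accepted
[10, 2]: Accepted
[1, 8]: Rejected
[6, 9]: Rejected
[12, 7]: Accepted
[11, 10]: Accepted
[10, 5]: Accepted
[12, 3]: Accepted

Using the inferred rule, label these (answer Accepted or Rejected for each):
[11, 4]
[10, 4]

Accepted, Accepted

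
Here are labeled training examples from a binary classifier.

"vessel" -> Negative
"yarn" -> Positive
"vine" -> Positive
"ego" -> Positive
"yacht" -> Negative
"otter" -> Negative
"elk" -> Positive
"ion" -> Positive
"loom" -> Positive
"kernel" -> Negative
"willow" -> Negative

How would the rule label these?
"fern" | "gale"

Positive, Positive

One predicate separates the groups cleanly: length ≤ 4.
"fern" → length 4 → Positive.
"gale" → length 4 → Positive.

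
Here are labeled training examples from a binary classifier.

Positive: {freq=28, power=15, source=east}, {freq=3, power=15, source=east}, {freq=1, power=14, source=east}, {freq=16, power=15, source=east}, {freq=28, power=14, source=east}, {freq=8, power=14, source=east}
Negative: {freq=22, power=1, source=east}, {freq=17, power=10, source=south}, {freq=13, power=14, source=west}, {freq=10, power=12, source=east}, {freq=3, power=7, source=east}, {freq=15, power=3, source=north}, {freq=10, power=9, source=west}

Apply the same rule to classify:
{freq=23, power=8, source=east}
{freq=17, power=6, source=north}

Negative, Negative

One predicate separates the groups cleanly: source is east AND power ≥ 14.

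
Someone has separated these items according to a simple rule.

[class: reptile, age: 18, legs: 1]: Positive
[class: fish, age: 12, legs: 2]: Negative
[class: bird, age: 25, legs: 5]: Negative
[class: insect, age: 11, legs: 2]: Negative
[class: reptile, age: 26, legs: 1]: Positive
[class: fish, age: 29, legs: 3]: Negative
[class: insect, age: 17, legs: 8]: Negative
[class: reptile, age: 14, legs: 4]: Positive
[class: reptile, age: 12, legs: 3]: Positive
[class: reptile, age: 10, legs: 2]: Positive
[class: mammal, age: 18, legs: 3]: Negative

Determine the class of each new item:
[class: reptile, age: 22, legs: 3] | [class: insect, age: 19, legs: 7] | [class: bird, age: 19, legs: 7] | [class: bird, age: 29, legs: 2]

Positive, Negative, Negative, Negative

The distinguishing property — class is reptile — holds for all the 'Positive' cases and none of the 'Negative' cases.
Positive: [class: reptile, age: 22, legs: 3], since class is reptile.
Negative: [class: insect, age: 19, legs: 7], since class is insect.
Negative: [class: bird, age: 19, legs: 7], since class is bird.
Negative: [class: bird, age: 29, legs: 2], since class is bird.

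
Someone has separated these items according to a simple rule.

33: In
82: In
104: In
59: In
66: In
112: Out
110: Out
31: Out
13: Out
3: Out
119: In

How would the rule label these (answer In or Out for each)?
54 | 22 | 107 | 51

In, Out, In, In

The rule appears to be: digit sum ≥ 5.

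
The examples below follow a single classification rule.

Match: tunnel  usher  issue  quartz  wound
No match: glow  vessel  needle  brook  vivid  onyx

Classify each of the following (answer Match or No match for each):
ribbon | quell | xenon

No match, Match, No match

The distinguishing property — contains 'u' — holds for all the 'Match' cases and none of the 'No match' cases.
ribbon: no 'u', doesn't qualify → No match.
quell: has 'u', checks out → Match.
xenon: no 'u', doesn't qualify → No match.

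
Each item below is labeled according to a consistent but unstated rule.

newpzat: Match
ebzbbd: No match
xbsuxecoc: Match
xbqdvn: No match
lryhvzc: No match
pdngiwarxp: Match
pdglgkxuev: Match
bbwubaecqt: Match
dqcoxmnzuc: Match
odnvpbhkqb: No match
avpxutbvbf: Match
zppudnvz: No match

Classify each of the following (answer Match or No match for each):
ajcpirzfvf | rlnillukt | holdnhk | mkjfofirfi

The rule appears to be: has ≥ 2 vowels.
ajcpirzfvf: 2 vowels, checks out → Match.
rlnillukt: 2 vowels, checks out → Match.
holdnhk: 1 vowel, doesn't match → No match.
mkjfofirfi: 3 vowels, checks out → Match.

Match, Match, No match, Match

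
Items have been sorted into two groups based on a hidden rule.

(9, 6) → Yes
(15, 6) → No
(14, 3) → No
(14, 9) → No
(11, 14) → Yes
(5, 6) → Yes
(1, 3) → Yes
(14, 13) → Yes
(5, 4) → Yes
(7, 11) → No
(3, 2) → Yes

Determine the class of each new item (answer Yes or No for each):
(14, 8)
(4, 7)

Rule: |first − second| ≤ 3. This holds for each 'Yes' example and fails for each 'No' one.
(14, 8) — |14−8| = 6, hence No.
(4, 7) — |4−7| = 3, hence Yes.

No, Yes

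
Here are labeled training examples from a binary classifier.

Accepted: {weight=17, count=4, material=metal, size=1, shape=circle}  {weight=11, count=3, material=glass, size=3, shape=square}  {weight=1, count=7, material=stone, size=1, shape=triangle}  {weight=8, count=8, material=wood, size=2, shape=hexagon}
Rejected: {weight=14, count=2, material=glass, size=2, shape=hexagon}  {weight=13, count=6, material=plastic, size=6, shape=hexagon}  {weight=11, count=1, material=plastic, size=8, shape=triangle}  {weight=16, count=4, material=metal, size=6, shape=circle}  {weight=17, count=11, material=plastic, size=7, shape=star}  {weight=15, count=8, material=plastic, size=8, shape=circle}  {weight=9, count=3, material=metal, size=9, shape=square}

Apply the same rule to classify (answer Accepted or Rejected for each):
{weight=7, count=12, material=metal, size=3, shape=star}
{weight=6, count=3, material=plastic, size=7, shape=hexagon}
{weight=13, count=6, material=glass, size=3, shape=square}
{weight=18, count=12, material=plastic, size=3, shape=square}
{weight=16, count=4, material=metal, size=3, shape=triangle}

Accepted, Rejected, Accepted, Accepted, Accepted

The pattern is that an item is 'Accepted' exactly when: count ≥ 3 AND size ≤ 3.
Accepted: {weight=7, count=12, material=metal, size=3, shape=star}, since count = 12, size = 3. Rejected: {weight=6, count=3, material=plastic, size=7, shape=hexagon}, since count = 3, size = 7. Accepted: {weight=13, count=6, material=glass, size=3, shape=square}, since count = 6, size = 3. Accepted: {weight=18, count=12, material=plastic, size=3, shape=square}, since count = 12, size = 3. Accepted: {weight=16, count=4, material=metal, size=3, shape=triangle}, since count = 4, size = 3.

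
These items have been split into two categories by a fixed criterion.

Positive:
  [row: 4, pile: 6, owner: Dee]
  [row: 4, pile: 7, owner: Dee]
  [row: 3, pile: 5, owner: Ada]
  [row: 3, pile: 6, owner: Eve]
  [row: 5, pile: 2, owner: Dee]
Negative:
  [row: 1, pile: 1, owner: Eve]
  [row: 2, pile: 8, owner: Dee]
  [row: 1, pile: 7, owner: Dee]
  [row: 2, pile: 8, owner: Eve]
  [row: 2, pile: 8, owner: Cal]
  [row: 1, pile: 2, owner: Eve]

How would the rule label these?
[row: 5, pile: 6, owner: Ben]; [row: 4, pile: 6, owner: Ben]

Positive, Positive

A rule that fits every label: row ≥ 3 — true of each 'Positive' example, false of each 'Negative' one.
[row: 5, pile: 6, owner: Ben]: row = 5, qualifies → Positive.
[row: 4, pile: 6, owner: Ben]: row = 4, qualifies → Positive.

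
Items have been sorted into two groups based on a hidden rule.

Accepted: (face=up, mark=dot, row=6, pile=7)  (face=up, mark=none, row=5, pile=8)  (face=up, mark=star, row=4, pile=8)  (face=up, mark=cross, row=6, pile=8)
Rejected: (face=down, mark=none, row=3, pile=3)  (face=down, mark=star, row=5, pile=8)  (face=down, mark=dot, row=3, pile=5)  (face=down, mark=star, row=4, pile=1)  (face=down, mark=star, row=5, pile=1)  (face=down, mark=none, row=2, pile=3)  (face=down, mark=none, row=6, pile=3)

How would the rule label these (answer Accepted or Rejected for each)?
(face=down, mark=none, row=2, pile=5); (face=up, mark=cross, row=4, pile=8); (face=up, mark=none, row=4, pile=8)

One predicate separates the groups cleanly: face is up.
Rejected: (face=down, mark=none, row=2, pile=5), since face is down. Accepted: (face=up, mark=cross, row=4, pile=8), since face is up. Accepted: (face=up, mark=none, row=4, pile=8), since face is up.

Rejected, Accepted, Accepted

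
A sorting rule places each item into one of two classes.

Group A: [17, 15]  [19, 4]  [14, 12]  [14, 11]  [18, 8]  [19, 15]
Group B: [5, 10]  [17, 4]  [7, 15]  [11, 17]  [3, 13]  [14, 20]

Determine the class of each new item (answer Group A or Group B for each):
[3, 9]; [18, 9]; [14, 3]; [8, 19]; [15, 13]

Group B, Group A, Group B, Group B, Group A

The simplest hypothesis consistent with all the labels is: first > second AND sum ≥ 22.
Group B: [3, 9], since 3 < 9, 3+9 = 12.
Group A: [18, 9], since 18 > 9, 18+9 = 27.
Group B: [14, 3], since 14 > 3, 14+3 = 17.
Group B: [8, 19], since 8 < 19, 8+19 = 27.
Group A: [15, 13], since 15 > 13, 15+13 = 28.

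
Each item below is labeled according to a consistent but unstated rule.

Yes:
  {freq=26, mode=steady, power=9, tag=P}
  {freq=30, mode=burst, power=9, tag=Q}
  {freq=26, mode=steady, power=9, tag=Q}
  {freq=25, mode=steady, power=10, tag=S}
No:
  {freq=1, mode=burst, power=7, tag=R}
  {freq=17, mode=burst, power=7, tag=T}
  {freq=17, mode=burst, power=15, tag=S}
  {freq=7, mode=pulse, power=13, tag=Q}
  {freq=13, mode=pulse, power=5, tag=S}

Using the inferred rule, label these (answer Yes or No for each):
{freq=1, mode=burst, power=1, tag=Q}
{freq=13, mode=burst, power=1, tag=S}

No, No

The rule appears to be: freq ≥ 25.
{freq=1, mode=burst, power=1, tag=Q}: freq = 1 — does not pass, so No. {freq=13, mode=burst, power=1, tag=S}: freq = 13 — does not pass, so No.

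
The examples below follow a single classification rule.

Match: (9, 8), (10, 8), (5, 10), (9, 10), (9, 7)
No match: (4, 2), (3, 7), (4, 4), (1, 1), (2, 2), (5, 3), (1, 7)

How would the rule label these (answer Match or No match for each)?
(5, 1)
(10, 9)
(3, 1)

The simplest hypothesis consistent with all the labels is: sum ≥ 15.

No match, Match, No match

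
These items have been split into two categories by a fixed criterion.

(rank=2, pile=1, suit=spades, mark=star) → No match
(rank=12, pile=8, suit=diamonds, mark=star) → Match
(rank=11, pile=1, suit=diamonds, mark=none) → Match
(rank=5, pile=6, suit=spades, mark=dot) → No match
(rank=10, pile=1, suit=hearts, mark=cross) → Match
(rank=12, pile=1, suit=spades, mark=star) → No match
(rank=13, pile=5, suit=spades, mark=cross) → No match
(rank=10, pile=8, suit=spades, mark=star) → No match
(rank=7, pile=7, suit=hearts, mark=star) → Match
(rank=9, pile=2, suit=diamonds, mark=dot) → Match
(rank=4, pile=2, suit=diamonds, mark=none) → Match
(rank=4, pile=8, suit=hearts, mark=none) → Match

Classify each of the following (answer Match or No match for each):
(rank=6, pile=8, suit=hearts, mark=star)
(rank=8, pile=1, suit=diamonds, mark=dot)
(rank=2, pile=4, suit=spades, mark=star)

Checking candidate rules against both groups, what survives is: suit is not spades.
Match: (rank=6, pile=8, suit=hearts, mark=star), since suit is hearts.
Match: (rank=8, pile=1, suit=diamonds, mark=dot), since suit is diamonds.
No match: (rank=2, pile=4, suit=spades, mark=star), since suit is spades.

Match, Match, No match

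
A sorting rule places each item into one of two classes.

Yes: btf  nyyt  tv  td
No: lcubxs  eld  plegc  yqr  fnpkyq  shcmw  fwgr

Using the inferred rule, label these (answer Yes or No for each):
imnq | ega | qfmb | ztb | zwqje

Comparing the two groups points to one rule — contains 't'.
imnq — no 't', hence No.
ega — no 't', hence No.
qfmb — no 't', hence No.
ztb — has 't', hence Yes.
zwqje — no 't', hence No.

No, No, No, Yes, No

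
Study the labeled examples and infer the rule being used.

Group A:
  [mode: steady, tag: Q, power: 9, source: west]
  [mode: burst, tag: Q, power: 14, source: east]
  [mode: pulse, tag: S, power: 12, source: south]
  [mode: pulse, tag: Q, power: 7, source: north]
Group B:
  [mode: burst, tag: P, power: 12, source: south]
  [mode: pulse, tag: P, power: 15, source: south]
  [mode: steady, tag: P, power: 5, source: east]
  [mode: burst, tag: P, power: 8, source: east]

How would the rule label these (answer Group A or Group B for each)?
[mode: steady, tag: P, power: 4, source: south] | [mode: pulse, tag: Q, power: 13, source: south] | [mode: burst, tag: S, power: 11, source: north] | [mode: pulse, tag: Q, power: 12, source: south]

Every 'Group A' example satisfies: tag is not P. None of the 'Group B' examples do.
Group B: [mode: steady, tag: P, power: 4, source: south], since tag is P. Group A: [mode: pulse, tag: Q, power: 13, source: south], since tag is Q. Group A: [mode: burst, tag: S, power: 11, source: north], since tag is S. Group A: [mode: pulse, tag: Q, power: 12, source: south], since tag is Q.

Group B, Group A, Group A, Group A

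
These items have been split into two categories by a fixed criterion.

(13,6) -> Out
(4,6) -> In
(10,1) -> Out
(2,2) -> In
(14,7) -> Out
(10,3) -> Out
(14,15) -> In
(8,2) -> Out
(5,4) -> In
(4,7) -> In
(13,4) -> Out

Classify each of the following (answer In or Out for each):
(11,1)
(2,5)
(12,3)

Out, In, Out

'In' ⟺ |first − second| ≤ 3.
(11,1): |11−1| = 10, fails the rule → Out. (2,5): |2−5| = 3, checks out → In. (12,3): |12−3| = 9, fails the rule → Out.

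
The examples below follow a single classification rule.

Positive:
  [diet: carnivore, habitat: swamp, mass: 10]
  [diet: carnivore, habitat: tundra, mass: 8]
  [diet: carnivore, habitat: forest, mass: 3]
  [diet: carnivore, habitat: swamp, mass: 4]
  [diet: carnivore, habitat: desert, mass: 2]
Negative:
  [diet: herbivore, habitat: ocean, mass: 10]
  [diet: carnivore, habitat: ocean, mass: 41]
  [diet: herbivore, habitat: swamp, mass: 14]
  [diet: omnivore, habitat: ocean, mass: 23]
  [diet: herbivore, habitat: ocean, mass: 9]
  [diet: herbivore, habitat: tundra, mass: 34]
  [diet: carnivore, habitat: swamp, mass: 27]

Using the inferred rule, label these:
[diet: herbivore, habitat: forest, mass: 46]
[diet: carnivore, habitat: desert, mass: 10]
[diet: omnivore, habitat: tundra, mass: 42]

The distinguishing property — diet is carnivore AND mass ≤ 10 — holds for all the 'Positive' cases and none of the 'Negative' cases.
[diet: herbivore, habitat: forest, mass: 46] → diet is herbivore, mass = 46 → Negative. [diet: carnivore, habitat: desert, mass: 10] → diet is carnivore, mass = 10 → Positive. [diet: omnivore, habitat: tundra, mass: 42] → diet is omnivore, mass = 42 → Negative.

Negative, Positive, Negative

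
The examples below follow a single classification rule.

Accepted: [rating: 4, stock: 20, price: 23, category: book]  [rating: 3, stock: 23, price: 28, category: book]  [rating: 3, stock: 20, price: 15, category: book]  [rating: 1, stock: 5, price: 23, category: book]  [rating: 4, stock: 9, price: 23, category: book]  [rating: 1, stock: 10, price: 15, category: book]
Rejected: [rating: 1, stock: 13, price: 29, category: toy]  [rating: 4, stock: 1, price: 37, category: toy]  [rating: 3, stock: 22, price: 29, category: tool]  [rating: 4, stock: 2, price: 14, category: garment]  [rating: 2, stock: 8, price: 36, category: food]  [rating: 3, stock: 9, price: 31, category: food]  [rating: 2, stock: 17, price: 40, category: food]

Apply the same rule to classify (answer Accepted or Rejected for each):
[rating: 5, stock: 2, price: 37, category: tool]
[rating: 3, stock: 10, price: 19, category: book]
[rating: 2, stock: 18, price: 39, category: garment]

All 'Accepted' examples share one property — category is book — and every 'Rejected' example lacks it.
[rating: 5, stock: 2, price: 37, category: tool]: Rejected (category is tool). [rating: 3, stock: 10, price: 19, category: book]: Accepted (category is book). [rating: 2, stock: 18, price: 39, category: garment]: Rejected (category is garment).

Rejected, Accepted, Rejected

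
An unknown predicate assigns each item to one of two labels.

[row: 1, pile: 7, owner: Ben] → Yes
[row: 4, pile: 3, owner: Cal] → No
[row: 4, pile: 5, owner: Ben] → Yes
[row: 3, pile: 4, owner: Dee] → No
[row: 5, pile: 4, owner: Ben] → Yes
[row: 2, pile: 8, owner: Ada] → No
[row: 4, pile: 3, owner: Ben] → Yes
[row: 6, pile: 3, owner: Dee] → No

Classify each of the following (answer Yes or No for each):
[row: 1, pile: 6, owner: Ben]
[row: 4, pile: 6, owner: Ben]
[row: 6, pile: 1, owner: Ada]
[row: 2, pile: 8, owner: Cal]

The simplest hypothesis consistent with all the labels is: owner is Ben.
Yes: [row: 1, pile: 6, owner: Ben], since owner is Ben. Yes: [row: 4, pile: 6, owner: Ben], since owner is Ben. No: [row: 6, pile: 1, owner: Ada], since owner is Ada. No: [row: 2, pile: 8, owner: Cal], since owner is Cal.

Yes, Yes, No, No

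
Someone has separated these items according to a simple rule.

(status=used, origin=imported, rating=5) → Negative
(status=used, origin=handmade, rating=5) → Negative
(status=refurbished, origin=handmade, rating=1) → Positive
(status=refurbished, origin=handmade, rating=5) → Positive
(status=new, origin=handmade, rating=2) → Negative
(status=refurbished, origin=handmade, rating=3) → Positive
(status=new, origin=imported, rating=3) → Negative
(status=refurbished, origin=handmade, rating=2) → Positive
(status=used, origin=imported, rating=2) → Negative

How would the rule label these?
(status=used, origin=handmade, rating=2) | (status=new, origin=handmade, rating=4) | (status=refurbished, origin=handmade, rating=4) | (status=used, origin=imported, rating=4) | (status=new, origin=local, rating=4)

Negative, Negative, Positive, Negative, Negative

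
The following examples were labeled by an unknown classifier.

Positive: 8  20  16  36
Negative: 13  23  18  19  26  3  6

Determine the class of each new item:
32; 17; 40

Positive, Negative, Positive

Comparing the two groups points to one rule — multiple of 4.
Positive: 32, since 32 = 4·8.
Negative: 17, since 17 = 4·4 + 1.
Positive: 40, since 40 = 4·10.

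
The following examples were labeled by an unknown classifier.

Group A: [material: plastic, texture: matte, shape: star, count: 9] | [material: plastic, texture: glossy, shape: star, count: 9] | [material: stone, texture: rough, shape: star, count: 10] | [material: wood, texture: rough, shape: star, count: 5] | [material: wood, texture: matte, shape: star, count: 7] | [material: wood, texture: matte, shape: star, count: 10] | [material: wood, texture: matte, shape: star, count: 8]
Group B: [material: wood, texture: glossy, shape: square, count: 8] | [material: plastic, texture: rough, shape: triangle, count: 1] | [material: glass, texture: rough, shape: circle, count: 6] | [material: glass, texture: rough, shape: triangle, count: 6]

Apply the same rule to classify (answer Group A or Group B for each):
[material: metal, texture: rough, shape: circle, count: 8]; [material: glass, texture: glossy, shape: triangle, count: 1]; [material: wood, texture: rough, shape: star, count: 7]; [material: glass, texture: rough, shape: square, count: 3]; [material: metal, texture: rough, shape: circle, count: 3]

Group B, Group B, Group A, Group B, Group B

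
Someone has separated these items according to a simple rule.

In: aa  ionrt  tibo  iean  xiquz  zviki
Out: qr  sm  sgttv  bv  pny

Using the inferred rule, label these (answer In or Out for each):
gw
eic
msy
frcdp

Out, In, Out, Out

Rule: has ≥ 1 vowels. This holds for each 'In' example and fails for each 'Out' one.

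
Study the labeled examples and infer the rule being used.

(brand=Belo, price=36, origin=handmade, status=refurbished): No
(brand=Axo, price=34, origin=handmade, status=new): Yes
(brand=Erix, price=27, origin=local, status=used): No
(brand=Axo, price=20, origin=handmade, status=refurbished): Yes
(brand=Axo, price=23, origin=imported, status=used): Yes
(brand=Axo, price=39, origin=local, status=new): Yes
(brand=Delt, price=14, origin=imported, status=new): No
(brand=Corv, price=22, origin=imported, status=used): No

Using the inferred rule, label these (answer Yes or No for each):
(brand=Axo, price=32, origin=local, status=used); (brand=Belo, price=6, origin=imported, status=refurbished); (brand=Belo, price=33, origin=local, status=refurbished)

Yes, No, No

The classifier is using: brand is Axo.
(brand=Axo, price=32, origin=local, status=used): Yes (brand is Axo). (brand=Belo, price=6, origin=imported, status=refurbished): No (brand is Belo). (brand=Belo, price=33, origin=local, status=refurbished): No (brand is Belo).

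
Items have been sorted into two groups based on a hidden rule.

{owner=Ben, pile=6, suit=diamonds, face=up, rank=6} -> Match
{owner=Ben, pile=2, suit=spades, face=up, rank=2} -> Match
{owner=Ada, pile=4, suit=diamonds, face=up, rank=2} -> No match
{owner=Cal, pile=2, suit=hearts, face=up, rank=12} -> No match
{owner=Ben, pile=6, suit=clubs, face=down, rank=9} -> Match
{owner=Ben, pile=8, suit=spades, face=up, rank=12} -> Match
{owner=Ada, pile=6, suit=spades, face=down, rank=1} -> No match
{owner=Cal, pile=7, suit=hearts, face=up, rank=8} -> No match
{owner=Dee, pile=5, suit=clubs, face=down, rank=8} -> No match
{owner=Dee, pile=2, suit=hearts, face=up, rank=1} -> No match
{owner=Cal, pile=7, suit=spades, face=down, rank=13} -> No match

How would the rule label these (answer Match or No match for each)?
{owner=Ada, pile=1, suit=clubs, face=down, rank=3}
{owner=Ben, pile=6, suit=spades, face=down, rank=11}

No match, Match

Every 'Match' example satisfies: owner is Ben. None of the 'No match' examples do.
{owner=Ada, pile=1, suit=clubs, face=down, rank=3} — owner is Ada, hence No match.
{owner=Ben, pile=6, suit=spades, face=down, rank=11} — owner is Ben, hence Match.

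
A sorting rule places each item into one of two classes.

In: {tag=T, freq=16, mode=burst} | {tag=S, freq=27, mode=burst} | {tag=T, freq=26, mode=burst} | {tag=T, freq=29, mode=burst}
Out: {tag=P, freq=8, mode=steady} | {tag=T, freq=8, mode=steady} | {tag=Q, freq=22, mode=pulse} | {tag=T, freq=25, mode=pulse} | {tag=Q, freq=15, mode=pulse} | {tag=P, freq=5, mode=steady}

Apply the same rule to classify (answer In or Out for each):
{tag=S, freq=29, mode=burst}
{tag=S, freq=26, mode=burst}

Rule: mode is burst. This holds for each 'In' example and fails for each 'Out' one.

In, In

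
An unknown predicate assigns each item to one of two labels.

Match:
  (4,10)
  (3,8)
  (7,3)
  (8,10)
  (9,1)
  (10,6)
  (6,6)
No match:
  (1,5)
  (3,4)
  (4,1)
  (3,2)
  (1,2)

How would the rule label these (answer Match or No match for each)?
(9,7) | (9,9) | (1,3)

Match, Match, No match

A rule that fits every label: sum ≥ 10 — true of each 'Match' example, false of each 'No match' one.
(9,7): 9+7 = 16 — qualifies, so Match. (9,9): 9+9 = 18 — qualifies, so Match. (1,3): 1+3 = 4 — does not satisfy this, so No match.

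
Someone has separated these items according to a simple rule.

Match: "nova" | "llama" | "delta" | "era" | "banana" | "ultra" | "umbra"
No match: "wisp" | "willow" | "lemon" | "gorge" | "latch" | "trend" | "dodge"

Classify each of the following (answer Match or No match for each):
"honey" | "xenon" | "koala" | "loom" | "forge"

No match, No match, Match, No match, No match

The pattern is that an item is 'Match' exactly when: ends with 'a'.
"honey": No match (ends with 'y').
"xenon": No match (ends with 'n').
"koala": Match (ends with 'a').
"loom": No match (ends with 'm').
"forge": No match (ends with 'e').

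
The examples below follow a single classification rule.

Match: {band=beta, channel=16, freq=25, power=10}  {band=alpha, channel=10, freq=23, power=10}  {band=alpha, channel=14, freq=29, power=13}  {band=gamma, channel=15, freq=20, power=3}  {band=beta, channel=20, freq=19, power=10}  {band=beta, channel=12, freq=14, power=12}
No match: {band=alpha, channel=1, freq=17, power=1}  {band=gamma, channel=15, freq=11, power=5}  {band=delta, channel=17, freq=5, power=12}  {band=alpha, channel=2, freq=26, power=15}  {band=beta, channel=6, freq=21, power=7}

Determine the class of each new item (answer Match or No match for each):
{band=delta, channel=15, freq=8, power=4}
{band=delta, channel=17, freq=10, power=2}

The distinguishing property — freq ≥ 14 AND channel ≥ 10 — holds for all the 'Match' cases and none of the 'No match' cases.
{band=delta, channel=15, freq=8, power=4} → freq = 8, channel = 15 → No match. {band=delta, channel=17, freq=10, power=2} → freq = 10, channel = 17 → No match.

No match, No match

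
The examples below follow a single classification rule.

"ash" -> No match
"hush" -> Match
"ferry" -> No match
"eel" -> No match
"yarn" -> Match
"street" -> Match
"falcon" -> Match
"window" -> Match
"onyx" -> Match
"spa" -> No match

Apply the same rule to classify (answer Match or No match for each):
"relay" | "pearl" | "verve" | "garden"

No match, No match, No match, Match

The common property of the 'Match' items is: even length. No 'No match' item has it.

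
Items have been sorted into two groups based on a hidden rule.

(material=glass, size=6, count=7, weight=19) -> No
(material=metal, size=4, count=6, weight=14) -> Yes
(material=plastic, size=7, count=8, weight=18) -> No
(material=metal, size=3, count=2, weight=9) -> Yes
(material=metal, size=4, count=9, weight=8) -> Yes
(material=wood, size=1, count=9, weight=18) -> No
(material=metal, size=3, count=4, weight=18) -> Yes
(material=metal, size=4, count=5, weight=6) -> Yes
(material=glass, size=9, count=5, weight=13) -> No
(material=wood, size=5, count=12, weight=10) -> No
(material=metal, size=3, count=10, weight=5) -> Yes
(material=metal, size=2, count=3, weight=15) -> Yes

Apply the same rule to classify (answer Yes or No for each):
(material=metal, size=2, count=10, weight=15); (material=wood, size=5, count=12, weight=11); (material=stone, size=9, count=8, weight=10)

A rule that fits every label: material is metal — true of each 'Yes' example, false of each 'No' one.
(material=metal, size=2, count=10, weight=15) — material is metal, hence Yes.
(material=wood, size=5, count=12, weight=11) — material is wood, hence No.
(material=stone, size=9, count=8, weight=10) — material is stone, hence No.

Yes, No, No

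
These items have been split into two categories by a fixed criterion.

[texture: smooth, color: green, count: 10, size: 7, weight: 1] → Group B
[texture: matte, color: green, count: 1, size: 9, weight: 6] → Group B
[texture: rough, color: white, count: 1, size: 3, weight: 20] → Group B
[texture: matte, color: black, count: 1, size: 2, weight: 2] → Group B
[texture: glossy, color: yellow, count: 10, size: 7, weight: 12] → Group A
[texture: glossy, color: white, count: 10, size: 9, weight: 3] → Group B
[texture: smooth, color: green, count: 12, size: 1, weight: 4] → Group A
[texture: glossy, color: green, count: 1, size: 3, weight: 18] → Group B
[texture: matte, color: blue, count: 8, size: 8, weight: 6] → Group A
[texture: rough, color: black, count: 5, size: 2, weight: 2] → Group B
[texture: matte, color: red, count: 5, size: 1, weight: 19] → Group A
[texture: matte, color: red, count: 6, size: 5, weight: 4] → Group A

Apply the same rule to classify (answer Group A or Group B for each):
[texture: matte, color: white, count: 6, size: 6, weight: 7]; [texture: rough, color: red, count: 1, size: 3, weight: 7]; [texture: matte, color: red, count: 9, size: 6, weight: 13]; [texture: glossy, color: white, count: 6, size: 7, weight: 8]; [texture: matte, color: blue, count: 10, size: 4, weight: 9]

A rule that fits every label: count ≥ 5 AND weight ≥ 4 — true of each 'Group A' example, false of each 'Group B' one.

Group A, Group B, Group A, Group A, Group A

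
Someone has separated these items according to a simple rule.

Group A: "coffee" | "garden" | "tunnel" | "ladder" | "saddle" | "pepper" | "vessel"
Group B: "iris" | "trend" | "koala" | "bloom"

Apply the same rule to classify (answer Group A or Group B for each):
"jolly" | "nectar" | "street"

Group B, Group A, Group A

The simplest hypothesis consistent with all the labels is: length 6.
"jolly": Group B (length 5). "nectar": Group A (length 6). "street": Group A (length 6).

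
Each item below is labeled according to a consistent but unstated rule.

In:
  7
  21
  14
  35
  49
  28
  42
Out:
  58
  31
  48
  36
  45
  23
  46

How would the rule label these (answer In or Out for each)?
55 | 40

Out, Out

The rule appears to be: multiple of 7.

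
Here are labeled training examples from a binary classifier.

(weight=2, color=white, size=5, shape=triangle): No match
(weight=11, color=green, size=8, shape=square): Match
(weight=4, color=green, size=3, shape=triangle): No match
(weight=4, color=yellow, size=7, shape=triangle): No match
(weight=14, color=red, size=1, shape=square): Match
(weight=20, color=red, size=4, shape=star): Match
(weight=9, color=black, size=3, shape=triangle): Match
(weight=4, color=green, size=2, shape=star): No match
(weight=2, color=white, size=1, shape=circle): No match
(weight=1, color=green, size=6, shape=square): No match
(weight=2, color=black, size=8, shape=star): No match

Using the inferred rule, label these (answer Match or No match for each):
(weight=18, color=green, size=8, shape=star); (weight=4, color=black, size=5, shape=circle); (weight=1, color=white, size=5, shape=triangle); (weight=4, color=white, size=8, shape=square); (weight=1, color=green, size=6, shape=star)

Match, No match, No match, No match, No match

One predicate separates the groups cleanly: weight ≥ 9.
(weight=18, color=green, size=8, shape=star): Match (weight = 18).
(weight=4, color=black, size=5, shape=circle): No match (weight = 4).
(weight=1, color=white, size=5, shape=triangle): No match (weight = 1).
(weight=4, color=white, size=8, shape=square): No match (weight = 4).
(weight=1, color=green, size=6, shape=star): No match (weight = 1).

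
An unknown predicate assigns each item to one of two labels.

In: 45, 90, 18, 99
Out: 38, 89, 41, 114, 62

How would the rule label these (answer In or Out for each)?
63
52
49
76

The pattern is that an item is 'In' exactly when: multiple of 9.
63: 63 = 9·7, fits → In. 52: 52 = 9·5 + 7, fails the rule → Out. 49: 49 = 9·5 + 4, fails the rule → Out. 76: 76 = 9·8 + 4, fails the rule → Out.

In, Out, Out, Out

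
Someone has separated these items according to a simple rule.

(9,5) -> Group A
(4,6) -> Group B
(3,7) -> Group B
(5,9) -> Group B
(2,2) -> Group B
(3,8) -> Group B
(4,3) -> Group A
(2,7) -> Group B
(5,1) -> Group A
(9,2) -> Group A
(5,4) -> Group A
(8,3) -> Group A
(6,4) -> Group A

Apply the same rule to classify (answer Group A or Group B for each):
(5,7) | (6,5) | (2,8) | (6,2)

Group B, Group A, Group B, Group A

The rule appears to be: first > second.
(5,7): 5 < 7, doesn't qualify → Group B. (6,5): 6 > 5, has this property → Group A. (2,8): 2 < 8, doesn't qualify → Group B. (6,2): 6 > 2, has this property → Group A.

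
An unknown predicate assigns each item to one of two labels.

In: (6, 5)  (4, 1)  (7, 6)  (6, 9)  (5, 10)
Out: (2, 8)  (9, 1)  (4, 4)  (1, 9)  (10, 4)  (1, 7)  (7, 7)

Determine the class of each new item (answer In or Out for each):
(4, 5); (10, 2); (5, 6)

A rule that fits every label: sum is odd — true of each 'In' example, false of each 'Out' one.
(4, 5): 4+5 = 9, fits → In.
(10, 2): 10+2 = 12, fails the rule → Out.
(5, 6): 5+6 = 11, fits → In.

In, Out, In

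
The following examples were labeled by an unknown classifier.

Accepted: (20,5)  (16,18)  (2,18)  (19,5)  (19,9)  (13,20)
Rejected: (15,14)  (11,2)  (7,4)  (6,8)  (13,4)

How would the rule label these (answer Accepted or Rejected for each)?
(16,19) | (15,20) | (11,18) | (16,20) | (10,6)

Rule: max ≥ 16. This holds for each 'Accepted' example and fails for each 'Rejected' one.
(16,19): Accepted (max 19).
(15,20): Accepted (max 20).
(11,18): Accepted (max 18).
(16,20): Accepted (max 20).
(10,6): Rejected (max 10).

Accepted, Accepted, Accepted, Accepted, Rejected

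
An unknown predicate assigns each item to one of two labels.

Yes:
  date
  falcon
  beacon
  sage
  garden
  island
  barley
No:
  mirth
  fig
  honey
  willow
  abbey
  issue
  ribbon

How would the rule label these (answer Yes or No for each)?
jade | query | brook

The pattern is that an item is 'Yes' exactly when: even length AND contains 'a'.
jade: length 4, has 'a' — meets the rule, so Yes.
query: length 5, no 'a' — doesn't qualify, so No.
brook: length 5, no 'a' — doesn't qualify, so No.

Yes, No, No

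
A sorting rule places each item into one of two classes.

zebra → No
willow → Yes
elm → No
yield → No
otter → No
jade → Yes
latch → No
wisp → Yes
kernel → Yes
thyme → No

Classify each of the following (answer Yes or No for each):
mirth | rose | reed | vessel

No, Yes, Yes, Yes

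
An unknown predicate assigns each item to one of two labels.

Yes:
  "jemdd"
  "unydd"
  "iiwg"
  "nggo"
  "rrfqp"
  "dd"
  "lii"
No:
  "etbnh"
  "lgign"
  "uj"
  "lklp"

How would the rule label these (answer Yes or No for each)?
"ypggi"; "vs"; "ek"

Rule: has a double letter. This holds for each 'Yes' example and fails for each 'No' one.
"ypggi": 'gg' doubled — satisfies this, so Yes.
"vs": no doubled letter — does not fit, so No.
"ek": no doubled letter — does not fit, so No.

Yes, No, No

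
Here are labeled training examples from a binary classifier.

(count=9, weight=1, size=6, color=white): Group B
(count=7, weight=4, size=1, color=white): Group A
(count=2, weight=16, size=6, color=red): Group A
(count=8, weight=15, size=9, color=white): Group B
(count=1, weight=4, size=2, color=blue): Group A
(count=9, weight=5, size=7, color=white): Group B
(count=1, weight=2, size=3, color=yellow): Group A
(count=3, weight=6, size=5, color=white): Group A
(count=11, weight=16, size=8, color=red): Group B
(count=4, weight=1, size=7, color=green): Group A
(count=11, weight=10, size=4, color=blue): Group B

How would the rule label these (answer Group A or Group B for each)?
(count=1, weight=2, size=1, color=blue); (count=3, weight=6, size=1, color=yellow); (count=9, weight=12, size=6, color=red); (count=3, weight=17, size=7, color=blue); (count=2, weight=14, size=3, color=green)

Group A, Group A, Group B, Group A, Group A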